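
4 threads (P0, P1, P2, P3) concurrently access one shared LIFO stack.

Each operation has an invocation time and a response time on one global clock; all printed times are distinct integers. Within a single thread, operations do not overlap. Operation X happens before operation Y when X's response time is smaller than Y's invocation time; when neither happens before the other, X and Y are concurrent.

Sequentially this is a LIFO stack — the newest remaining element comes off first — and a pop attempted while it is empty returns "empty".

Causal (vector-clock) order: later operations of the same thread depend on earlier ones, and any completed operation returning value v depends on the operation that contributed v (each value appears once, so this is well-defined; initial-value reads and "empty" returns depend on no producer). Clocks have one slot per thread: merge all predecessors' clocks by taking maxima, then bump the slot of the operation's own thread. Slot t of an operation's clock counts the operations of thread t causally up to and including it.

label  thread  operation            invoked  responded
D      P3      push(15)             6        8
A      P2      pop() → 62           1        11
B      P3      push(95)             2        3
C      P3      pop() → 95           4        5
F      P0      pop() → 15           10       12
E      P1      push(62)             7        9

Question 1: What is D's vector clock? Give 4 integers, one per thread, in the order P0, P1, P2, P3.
(0, 0, 0, 3)

VC(B, invoked at 2): no causal predecessors; +1 on P3 → (0, 0, 0, 1)
VC(E, invoked at 7): no causal predecessors; +1 on P1 → (0, 1, 0, 0)
invoked at 4, C merges VC(B)=(0, 0, 0, 1) and bumps P3's slot → (0, 0, 0, 2)
invoked at 1, A merges VC(E)=(0, 1, 0, 0) and bumps P2's slot → (0, 1, 1, 0)
invoked at 6, D merges VC(C)=(0, 0, 0, 2) and bumps P3's slot → (0, 0, 0, 3)
invoked at 10, F merges VC(D)=(0, 0, 0, 3) and bumps P0's slot → (1, 0, 0, 3)
target: VC(D) = (0, 0, 0, 3)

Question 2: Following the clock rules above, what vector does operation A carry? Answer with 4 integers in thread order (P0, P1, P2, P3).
(0, 1, 1, 0)

B, invoked 2, has no incoming edges; only P3's bump applies → (0, 0, 0, 1)
E, invoked 7, has no incoming edges; only P1's bump applies → (0, 1, 0, 0)
VC(C, invoked at 4): max of VC(B)=(0, 0, 0, 1), then +1 on thread P3 → (0, 0, 0, 2)
VC(A, invoked at 1): max of VC(E)=(0, 1, 0, 0), then +1 on thread P2 → (0, 1, 1, 0)
VC(D, invoked at 6): max of VC(C)=(0, 0, 0, 2), then +1 on thread P3 → (0, 0, 0, 3)
VC(F, invoked at 10): max of VC(D)=(0, 0, 0, 3), then +1 on thread P0 → (1, 0, 0, 3)
target: VC(A) = (0, 1, 1, 0)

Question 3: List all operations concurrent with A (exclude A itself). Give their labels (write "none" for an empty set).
B, C, D, E, F

overlap test against A [1,11]: concurrent iff the interval meets 1..11
B [2,3]: concurrent
C [4,5]: concurrent
D [6,8]: concurrent
E [7,9]: concurrent
F [10,12]: concurrent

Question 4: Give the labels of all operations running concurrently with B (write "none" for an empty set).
A

B spans [2,3]: anything still running between times 2 and 3 counts as concurrent
A [1,11]: concurrent
C [4,5]: after
D [6,8]: after
E [7,9]: after
F [10,12]: after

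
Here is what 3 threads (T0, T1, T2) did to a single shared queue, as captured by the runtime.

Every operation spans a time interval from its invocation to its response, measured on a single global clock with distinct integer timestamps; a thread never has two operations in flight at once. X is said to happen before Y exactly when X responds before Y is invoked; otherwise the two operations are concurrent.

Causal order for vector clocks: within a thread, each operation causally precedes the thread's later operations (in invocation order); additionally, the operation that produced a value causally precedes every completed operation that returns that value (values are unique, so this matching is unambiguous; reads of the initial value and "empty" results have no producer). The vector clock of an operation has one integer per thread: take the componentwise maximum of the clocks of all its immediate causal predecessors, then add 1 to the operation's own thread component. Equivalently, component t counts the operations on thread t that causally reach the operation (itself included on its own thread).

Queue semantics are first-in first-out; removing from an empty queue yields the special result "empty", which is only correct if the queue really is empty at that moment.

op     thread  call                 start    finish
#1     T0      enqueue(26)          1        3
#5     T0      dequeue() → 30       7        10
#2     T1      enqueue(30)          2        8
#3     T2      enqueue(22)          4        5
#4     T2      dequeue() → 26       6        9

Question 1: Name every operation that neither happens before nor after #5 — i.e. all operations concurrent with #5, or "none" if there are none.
overlap test against #5 [7,10]: concurrent iff the interval meets 7..10
#1 [1,3]: before
#2 [2,8]: concurrent
#3 [4,5]: before
#4 [6,9]: concurrent

#2, #4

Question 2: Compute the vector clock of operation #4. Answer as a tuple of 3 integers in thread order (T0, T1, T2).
VC(#3, invoked at 4): no causal predecessors; +1 on T2 → (0, 0, 1)
VC(#2, invoked at 2): no causal predecessors; +1 on T1 → (0, 1, 0)
VC(#1, invoked at 1): no causal predecessors; +1 on T0 → (1, 0, 0)
invoked at 6, #4 merges VC(#1)=(1, 0, 0), VC(#3)=(0, 0, 1) and bumps T2's slot → (1, 0, 2)
invoked at 7, #5 merges VC(#1)=(1, 0, 0), VC(#2)=(0, 1, 0) and bumps T0's slot → (2, 1, 0)
target: VC(#4) = (1, 0, 2)

(1, 0, 2)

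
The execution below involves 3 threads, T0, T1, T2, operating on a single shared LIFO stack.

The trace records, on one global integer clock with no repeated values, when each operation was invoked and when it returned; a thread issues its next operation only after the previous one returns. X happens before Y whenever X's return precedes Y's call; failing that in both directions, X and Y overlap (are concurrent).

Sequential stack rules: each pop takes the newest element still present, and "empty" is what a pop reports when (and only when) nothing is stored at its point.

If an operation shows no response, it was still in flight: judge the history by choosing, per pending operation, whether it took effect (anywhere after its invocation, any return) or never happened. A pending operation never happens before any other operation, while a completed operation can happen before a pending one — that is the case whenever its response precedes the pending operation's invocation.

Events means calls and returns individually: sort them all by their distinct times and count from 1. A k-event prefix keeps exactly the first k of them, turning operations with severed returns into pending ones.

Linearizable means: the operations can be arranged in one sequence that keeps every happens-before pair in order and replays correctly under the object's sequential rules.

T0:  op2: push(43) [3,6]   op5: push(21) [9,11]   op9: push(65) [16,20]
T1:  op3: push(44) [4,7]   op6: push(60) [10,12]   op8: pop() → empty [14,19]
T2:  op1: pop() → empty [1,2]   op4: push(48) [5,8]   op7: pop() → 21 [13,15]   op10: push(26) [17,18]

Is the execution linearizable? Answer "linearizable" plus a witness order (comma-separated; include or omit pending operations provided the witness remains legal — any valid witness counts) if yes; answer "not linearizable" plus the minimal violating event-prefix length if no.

not linearizable — minimal violating prefix: 19 events

through event 18 a valid linearization exists; event 19 (op8 responding at time 19) ends that
every one of the 36 real-time-consistent orders over 9 completed LIFO stack ops fails the sequential spec
no completion choice of the 1 pending operation (op9) rescues it — every subset was tried
for example op1, op2, op3, op4, op5, op6, op7, op8, op10 (pending dropped) fails at step 7: op7 pop() → 21 is not legal there
for example op1, op2, op3, op4, op5, op6, op7, op10, op8 (pending dropped) fails at step 7: op7 pop() → 21 is not legal there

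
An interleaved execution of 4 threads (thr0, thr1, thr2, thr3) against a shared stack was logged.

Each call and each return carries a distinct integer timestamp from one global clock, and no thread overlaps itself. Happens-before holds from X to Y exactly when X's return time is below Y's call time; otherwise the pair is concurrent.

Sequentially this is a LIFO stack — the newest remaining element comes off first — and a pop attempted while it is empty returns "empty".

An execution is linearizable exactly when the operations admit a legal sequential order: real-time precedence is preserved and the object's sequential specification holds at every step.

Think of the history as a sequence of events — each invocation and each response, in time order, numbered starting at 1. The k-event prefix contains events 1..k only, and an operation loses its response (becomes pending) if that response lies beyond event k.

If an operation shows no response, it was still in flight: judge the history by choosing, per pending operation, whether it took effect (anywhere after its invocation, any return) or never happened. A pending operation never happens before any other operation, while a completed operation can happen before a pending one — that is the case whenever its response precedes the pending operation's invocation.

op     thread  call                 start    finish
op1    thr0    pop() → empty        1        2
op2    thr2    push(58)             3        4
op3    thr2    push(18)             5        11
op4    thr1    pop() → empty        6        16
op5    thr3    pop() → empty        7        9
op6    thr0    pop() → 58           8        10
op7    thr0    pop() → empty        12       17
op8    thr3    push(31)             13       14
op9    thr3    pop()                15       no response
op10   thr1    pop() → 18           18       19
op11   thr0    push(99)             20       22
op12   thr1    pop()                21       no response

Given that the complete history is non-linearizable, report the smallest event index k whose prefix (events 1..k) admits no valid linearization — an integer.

17

events 1..16 are linearizable, e.g. via op1, op2, op6, op4, op5, op3, op7, op8:
1. op1 pop() → empty, leaving stack <>
2. op2 push(58), leaving stack <58>
3. op6 pop() → 58, leaving stack <>
4. op4 pop() → empty, leaving stack <>
5. op5 pop() → empty, leaving stack <>
6. op3 push(18), leaving stack <18>
7. op7 pop() (pending, included), leaving stack <>
8. op8 push(31), leaving stack <31>
event 17 — op7's response, time 17 — after it, nothing linearizes
completion choices over the 1 pending operation (op9) were checked; none helps
take op1, op2, op3, op4, op5, op6, op7, op8 (pending dropped): step 4 already fails, because op4 pop() → empty cannot occur there
take op1, op2, op3, op4, op5, op6, op8, op7 (pending dropped): step 4 already fails, because op4 pop() → empty cannot occur there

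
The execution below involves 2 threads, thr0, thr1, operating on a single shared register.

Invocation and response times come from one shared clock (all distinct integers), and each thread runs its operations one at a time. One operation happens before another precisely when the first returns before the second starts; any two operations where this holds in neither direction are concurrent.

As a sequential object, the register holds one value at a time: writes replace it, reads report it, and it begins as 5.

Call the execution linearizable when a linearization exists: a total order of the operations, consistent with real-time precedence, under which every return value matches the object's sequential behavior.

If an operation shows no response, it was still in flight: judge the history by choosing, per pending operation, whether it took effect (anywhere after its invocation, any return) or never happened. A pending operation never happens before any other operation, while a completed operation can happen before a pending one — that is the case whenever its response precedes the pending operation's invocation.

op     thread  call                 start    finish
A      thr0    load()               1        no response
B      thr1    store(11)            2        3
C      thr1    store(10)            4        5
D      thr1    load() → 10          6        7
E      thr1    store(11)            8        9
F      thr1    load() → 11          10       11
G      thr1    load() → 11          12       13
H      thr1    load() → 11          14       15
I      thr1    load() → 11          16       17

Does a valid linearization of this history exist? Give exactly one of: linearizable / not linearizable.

linearizable

witness order: A, B, C, D, E, F, G, H, I
step 1: A load() (pending, included) — value 5
step 2: B store(11) — value 11
step 3: C store(10) — value 10
step 4: D load() → 10 — value 10
step 5: E store(11) — value 11
step 6: F load() → 11 — value 11
step 7: G load() → 11 — value 11
step 8: H load() → 11 — value 11
step 9: I load() → 11 — value 11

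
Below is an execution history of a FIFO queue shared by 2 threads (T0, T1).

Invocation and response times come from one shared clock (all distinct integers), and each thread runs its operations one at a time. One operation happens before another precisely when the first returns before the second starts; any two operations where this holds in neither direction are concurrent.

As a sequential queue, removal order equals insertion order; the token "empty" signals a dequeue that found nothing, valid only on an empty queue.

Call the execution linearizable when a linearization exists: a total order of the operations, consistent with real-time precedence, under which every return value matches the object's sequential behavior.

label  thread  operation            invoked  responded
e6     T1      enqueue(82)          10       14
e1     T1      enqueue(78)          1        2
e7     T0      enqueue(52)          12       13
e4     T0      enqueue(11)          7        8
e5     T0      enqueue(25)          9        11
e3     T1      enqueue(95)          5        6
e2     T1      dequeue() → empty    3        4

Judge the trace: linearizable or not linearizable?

not linearizable

events 1..3 are fine; event 4 — the response of e2 at time 4 — makes the prefix non-linearizable
the sole real-time-consistent order of 2 completed operations fails the FIFO queue replay
sample order e1, e2 stalls at step 2 — e2 dequeue() → empty has no legal effect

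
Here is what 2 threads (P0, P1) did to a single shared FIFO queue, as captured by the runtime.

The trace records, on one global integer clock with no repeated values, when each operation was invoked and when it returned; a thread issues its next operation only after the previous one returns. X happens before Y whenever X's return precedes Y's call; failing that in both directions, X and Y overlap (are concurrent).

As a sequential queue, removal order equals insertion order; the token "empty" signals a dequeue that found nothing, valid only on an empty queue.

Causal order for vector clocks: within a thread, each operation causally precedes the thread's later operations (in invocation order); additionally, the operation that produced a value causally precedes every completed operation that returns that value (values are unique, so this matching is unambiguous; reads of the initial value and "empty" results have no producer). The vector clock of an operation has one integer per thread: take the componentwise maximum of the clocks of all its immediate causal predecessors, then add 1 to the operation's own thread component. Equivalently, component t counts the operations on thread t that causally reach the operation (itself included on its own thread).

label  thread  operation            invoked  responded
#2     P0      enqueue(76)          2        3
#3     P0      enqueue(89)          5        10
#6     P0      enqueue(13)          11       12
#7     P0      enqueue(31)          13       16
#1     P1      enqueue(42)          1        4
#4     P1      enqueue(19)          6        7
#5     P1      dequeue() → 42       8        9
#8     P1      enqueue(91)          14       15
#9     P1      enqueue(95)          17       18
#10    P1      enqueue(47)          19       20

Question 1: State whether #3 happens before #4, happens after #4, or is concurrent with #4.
concurrent

#3 spans [5,10], #4 spans [6,7]
the intervals overlap in both directions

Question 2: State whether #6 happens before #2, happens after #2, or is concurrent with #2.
after

#6 spans [11,12], #2 spans [2,3]
resp(#2)=3 < inv(#6)=11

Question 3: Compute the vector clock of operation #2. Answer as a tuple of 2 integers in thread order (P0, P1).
(1, 0)

no predecessors for #1 (invoked 1): P1 increments from zero → (0, 1)
no predecessors for #2 (invoked 2): P0 increments from zero → (1, 0)
from VC(#1)=(0, 1), #4 (invoked 6) maxes components and bumps P1 → (0, 2)
from VC(#2)=(1, 0), #3 (invoked 5) maxes components and bumps P0 → (2, 0)
from VC(#1)=(0, 1), VC(#4)=(0, 2), #5 (invoked 8) maxes components and bumps P1 → (0, 3)
from VC(#3)=(2, 0), #6 (invoked 11) maxes components and bumps P0 → (3, 0)
from VC(#5)=(0, 3), #8 (invoked 14) maxes components and bumps P1 → (0, 4)
from VC(#6)=(3, 0), #7 (invoked 13) maxes components and bumps P0 → (4, 0)
from VC(#8)=(0, 4), #9 (invoked 17) maxes components and bumps P1 → (0, 5)
from VC(#9)=(0, 5), #10 (invoked 19) maxes components and bumps P1 → (0, 6)
target: VC(#2) = (1, 0)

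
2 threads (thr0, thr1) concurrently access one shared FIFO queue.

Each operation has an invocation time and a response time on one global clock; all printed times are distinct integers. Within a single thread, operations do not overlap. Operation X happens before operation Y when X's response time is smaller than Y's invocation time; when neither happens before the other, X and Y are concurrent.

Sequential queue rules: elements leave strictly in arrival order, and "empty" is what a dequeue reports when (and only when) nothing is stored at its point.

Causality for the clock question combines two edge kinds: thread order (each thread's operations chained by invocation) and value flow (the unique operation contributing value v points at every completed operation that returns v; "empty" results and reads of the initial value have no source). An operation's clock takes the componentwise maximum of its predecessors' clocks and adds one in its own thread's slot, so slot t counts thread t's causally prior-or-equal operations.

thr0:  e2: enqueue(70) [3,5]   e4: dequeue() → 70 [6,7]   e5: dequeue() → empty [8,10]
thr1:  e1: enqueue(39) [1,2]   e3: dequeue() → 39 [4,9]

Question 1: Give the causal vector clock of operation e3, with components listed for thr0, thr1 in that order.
(0, 2)

VC(e1, invoked at 1): no causal predecessors; +1 on thr1 → (0, 1)
VC(e2, invoked at 3): no causal predecessors; +1 on thr0 → (1, 0)
VC(e3, invoked at 4): max of VC(e1)=(0, 1), then +1 on thread thr1 → (0, 2)
VC(e4, invoked at 6): max of VC(e2)=(1, 0), then +1 on thread thr0 → (2, 0)
VC(e5, invoked at 8): max of VC(e4)=(2, 0), then +1 on thread thr0 → (3, 0)
target: VC(e3) = (0, 2)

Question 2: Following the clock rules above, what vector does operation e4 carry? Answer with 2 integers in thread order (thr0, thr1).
(2, 0)

no predecessors for e1 (invoked 1): thr1 increments from zero → (0, 1)
no predecessors for e2 (invoked 3): thr0 increments from zero → (1, 0)
merge at e3 (invoked 4): VC(e1)=(0, 1), own-thread bump on thr1 → (0, 2)
merge at e4 (invoked 6): VC(e2)=(1, 0), own-thread bump on thr0 → (2, 0)
merge at e5 (invoked 8): VC(e4)=(2, 0), own-thread bump on thr0 → (3, 0)
target: VC(e4) = (2, 0)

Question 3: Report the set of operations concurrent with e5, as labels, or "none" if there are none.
e3

e5 spans [8,10]; an op avoiding the whole window 8..10 is ordered, any other is concurrent
e1 [1,2]: before
e2 [3,5]: before
e3 [4,9]: concurrent
e4 [6,7]: before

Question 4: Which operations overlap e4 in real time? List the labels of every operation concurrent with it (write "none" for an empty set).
e3

overlap test against e4 [6,7]: concurrent iff the interval meets 6..7
e1 [1,2]: before
e2 [3,5]: before
e3 [4,9]: concurrent
e5 [8,10]: after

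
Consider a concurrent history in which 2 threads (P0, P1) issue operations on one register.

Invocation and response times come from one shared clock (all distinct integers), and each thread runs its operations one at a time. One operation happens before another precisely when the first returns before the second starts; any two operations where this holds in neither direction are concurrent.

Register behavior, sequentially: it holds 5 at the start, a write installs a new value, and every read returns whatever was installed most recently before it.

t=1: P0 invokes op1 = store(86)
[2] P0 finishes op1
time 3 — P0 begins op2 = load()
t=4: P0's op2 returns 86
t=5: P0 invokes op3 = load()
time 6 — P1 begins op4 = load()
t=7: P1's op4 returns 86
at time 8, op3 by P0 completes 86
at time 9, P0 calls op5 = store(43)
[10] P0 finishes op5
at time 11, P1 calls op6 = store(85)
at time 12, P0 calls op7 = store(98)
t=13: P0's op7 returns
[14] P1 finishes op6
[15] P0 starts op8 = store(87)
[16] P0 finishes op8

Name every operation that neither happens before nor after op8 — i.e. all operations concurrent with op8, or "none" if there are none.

op8 runs from 15 to 16; window-overlapping ops are concurrent
op1 [1,2]: before
op2 [3,4]: before
op3 [5,8]: before
op4 [6,7]: before
op5 [9,10]: before
op6 [11,14]: before
op7 [12,13]: before

none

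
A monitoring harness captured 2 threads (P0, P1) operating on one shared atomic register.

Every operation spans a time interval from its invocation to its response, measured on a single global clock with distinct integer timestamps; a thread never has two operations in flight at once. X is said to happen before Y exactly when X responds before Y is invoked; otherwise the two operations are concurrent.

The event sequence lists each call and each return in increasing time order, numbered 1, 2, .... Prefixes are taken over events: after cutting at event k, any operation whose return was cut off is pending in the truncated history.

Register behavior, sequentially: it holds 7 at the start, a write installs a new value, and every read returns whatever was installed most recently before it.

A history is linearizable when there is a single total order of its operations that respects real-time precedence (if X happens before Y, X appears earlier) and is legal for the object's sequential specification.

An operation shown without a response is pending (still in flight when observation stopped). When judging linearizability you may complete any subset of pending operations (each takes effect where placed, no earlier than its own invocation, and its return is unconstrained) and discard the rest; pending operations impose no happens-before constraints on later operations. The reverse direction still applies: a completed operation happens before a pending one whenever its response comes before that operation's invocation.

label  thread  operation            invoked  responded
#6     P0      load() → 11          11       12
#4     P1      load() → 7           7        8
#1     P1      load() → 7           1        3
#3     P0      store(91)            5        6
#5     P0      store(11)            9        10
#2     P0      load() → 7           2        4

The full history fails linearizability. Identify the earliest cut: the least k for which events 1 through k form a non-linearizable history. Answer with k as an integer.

a valid linearization of events 1..7 exists, for instance #1, #2, #3:
1. #1 load() → 7, leaving value 7
2. #2 load() → 7, leaving value 7
3. #3 store(91), leaving value 91
event 8 — #4's response, time 8 — after it, nothing linearizes
one such order, #1, #2, #3, #4, breaks at step 4 where #4 load() → 7 is illegal
one such order, #2, #1, #3, #4, breaks at step 4 where #4 load() → 7 is illegal

8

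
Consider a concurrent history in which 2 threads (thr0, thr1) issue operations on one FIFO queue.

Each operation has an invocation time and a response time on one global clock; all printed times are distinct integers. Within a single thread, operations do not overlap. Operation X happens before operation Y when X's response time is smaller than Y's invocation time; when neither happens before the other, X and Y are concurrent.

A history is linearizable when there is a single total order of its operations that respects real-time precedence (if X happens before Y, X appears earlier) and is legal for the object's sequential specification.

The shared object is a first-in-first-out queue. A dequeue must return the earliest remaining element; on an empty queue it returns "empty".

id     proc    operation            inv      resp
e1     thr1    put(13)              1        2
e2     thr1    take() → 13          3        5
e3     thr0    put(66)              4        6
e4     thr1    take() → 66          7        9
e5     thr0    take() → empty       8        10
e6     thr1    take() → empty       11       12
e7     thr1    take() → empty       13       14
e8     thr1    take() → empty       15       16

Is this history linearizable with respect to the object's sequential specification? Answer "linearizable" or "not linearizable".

linearizable

one valid linearization: e1, e2, e3, e4, e5, e6, e7, e8
after step 1 (e1 put(13)): queue <13>
after step 2 (e2 take() → 13): queue <>
after step 3 (e3 put(66)): queue <66>
after step 4 (e4 take() → 66): queue <>
after step 5 (e5 take() → empty): queue <>
after step 6 (e6 take() → empty): queue <>
after step 7 (e7 take() → empty): queue <>
after step 8 (e8 take() → empty): queue <>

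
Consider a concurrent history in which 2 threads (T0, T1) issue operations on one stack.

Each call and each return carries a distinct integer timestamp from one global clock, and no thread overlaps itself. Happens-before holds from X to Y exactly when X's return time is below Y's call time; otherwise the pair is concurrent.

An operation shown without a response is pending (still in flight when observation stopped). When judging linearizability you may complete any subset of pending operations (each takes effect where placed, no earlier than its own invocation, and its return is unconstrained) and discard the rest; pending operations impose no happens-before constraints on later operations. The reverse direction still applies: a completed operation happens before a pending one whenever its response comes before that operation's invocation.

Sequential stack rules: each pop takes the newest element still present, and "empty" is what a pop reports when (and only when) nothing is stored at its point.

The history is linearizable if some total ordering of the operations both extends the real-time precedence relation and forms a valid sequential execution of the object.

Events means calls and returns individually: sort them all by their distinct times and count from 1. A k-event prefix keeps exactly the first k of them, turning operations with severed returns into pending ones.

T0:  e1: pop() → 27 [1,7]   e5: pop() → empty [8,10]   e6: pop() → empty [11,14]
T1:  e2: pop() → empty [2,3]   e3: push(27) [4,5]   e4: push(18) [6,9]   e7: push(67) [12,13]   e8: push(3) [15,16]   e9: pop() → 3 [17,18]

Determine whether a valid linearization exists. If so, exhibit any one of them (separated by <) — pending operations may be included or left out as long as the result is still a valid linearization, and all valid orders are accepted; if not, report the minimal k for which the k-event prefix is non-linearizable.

not linearizable — minimal violating prefix: 14 events

already the first 14 events (up to e6's response at time 14) admit no linearization; the first 13 still do
the 7 completed operations admit 14 real-time orders; each fails the stack replay
one such order, e1, e2, e3, e4, e5, e6, e7, breaks at step 1 where e1 pop() → 27 is illegal
one such order, e1, e2, e3, e4, e5, e7, e6, breaks at step 1 where e1 pop() → 27 is illegal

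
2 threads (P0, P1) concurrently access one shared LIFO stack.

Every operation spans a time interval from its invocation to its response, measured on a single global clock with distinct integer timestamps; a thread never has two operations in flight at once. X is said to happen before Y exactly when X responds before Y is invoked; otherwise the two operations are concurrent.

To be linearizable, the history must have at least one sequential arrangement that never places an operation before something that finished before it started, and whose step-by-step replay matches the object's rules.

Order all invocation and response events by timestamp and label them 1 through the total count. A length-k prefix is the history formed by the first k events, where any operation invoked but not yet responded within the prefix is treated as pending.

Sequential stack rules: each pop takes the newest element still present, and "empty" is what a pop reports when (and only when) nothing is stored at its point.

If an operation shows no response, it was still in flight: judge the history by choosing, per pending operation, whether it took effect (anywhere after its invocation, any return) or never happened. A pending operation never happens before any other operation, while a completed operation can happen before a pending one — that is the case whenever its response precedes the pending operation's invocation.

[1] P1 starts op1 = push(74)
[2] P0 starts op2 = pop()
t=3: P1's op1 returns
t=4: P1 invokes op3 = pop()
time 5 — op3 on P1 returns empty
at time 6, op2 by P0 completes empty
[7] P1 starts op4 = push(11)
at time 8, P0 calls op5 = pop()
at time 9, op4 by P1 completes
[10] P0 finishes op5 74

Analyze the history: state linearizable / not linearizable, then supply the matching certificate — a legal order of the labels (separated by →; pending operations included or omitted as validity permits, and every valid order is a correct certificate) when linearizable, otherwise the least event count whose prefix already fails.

not linearizable — minimal violating prefix: 6 events

through event 5 a valid linearization exists; event 6 (op2 responding at time 6) ends that
real-time-consistent orders of the 3 completed operations: 3 — all fail the LIFO stack replay
sample order op1, op2, op3 stalls at step 2 — op2 pop() → empty has no legal effect
sample order op1, op3, op2 stalls at step 2 — op3 pop() → empty has no legal effect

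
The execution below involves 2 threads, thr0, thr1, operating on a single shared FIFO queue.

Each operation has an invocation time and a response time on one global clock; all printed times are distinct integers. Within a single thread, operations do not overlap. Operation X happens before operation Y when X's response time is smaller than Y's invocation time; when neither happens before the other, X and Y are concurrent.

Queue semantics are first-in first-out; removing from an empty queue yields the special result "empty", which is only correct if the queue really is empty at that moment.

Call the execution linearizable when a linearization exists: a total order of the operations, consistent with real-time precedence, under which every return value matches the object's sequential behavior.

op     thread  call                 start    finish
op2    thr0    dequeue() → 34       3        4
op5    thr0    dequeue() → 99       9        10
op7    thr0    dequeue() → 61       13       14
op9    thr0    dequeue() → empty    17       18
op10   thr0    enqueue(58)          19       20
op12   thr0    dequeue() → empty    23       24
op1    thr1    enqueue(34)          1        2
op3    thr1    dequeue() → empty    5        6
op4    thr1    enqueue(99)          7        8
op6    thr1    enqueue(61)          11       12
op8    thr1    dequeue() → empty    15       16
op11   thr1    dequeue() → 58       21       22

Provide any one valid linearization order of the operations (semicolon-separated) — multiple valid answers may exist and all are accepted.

op1; op2; op3; op4; op5; op6; op7; op8; op9; op10; op11; op12

after step 1 (op1 enqueue(34)): queue <34>
after step 2 (op2 dequeue() → 34): queue <>
after step 3 (op3 dequeue() → empty): queue <>
after step 4 (op4 enqueue(99)): queue <99>
after step 5 (op5 dequeue() → 99): queue <>
after step 6 (op6 enqueue(61)): queue <61>
after step 7 (op7 dequeue() → 61): queue <>
after step 8 (op8 dequeue() → empty): queue <>
after step 9 (op9 dequeue() → empty): queue <>
after step 10 (op10 enqueue(58)): queue <58>
after step 11 (op11 dequeue() → 58): queue <>
after step 12 (op12 dequeue() → empty): queue <>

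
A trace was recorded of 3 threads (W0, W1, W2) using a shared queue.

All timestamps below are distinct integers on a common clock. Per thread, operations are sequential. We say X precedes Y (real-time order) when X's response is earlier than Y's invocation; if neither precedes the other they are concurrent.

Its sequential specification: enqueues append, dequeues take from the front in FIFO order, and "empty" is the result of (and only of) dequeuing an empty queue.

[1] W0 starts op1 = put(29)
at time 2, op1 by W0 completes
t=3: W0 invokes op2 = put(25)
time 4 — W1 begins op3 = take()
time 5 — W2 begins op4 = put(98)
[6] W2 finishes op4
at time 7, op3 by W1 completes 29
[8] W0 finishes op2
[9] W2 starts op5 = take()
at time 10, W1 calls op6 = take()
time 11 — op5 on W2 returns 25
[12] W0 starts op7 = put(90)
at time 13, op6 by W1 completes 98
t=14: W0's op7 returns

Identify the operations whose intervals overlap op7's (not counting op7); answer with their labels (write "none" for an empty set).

op7 spans [12,14]: anything still running between times 12 and 14 counts as concurrent
op1 [1,2]: before
op2 [3,8]: before
op3 [4,7]: before
op4 [5,6]: before
op5 [9,11]: before
op6 [10,13]: concurrent

op6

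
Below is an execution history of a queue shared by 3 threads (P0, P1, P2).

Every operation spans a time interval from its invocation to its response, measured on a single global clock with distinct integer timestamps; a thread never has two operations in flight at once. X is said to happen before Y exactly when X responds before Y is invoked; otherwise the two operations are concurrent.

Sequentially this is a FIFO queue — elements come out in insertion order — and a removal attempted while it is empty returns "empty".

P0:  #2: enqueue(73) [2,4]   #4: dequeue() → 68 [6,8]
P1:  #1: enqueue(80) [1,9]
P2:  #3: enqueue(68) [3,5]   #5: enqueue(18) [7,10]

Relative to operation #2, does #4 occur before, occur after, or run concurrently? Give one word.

after

#4 spans [6,8], #2 spans [2,4]
resp(#2)=4 < inv(#4)=6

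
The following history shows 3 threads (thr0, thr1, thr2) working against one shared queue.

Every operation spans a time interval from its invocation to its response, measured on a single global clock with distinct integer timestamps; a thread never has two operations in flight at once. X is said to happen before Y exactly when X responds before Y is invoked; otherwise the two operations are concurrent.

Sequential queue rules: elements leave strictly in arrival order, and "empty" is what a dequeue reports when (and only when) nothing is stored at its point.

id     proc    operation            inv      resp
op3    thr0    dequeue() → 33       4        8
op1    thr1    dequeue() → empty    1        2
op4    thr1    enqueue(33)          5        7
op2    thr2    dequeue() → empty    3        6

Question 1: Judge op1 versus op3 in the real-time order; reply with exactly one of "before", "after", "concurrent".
before

op1 spans [1,2], op3 spans [4,8]
resp(op1)=2 < inv(op3)=4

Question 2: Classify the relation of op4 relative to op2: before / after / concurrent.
concurrent

op4 spans [5,7], op2 spans [3,6]
the intervals overlap in both directions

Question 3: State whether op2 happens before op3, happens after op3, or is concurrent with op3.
concurrent

op2 spans [3,6], op3 spans [4,8]
the intervals overlap in both directions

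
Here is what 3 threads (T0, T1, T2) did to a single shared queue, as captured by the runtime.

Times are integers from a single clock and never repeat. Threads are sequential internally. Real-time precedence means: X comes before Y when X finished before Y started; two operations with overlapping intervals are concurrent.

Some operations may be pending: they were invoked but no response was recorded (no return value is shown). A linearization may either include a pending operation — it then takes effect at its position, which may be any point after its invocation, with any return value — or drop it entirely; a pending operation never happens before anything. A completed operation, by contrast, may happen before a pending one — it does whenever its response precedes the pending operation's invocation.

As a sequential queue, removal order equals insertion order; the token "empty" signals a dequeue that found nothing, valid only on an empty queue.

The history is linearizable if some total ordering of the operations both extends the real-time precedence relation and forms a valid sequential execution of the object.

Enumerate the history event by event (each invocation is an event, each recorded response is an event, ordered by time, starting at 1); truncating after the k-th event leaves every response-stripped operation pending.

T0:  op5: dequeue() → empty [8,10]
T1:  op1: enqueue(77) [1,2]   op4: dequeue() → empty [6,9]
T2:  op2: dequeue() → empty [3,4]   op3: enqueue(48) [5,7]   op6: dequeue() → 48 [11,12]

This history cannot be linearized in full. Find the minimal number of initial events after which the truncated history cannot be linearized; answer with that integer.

a valid linearization of events 1..3 exists, for instance op1:
after step 1 (op1 enqueue(77)): queue <77>
adding event 4 (op2 responds at 4) leaves no legal real-time order
one such order, op1, op2, breaks at step 2 where op2 dequeue() → empty is illegal

4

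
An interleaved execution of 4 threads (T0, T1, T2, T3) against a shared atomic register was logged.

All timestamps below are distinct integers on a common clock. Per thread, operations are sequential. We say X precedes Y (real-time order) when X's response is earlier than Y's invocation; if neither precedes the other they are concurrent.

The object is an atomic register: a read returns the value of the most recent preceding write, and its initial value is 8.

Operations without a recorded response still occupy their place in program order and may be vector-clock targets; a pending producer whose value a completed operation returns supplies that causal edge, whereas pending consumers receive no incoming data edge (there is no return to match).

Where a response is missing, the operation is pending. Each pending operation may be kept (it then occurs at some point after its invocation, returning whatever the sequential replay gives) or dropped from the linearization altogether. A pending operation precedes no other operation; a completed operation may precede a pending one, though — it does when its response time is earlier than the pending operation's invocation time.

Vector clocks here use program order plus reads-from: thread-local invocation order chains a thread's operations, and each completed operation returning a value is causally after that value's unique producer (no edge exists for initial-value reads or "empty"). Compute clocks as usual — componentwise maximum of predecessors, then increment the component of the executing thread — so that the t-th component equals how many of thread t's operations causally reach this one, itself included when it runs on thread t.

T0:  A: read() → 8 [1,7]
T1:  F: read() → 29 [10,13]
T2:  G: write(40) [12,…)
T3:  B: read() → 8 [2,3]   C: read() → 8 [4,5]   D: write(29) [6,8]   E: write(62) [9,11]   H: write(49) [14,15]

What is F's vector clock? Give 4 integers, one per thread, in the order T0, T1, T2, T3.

B (invocation 2): nothing precedes it; T3's component alone gives (0, 0, 0, 1)
G (invocation 12): nothing precedes it; T2's component alone gives (0, 0, 1, 0)
A (invocation 1): nothing precedes it; T0's component alone gives (1, 0, 0, 0)
C, invoked 4, takes VC(B)=(0, 0, 0, 1) under max, adds 1 for T3 → (0, 0, 0, 2)
D, invoked 6, takes VC(C)=(0, 0, 0, 2) under max, adds 1 for T3 → (0, 0, 0, 3)
E, invoked 9, takes VC(D)=(0, 0, 0, 3) under max, adds 1 for T3 → (0, 0, 0, 4)
F, invoked 10, takes VC(D)=(0, 0, 0, 3) under max, adds 1 for T1 → (0, 1, 0, 3)
H, invoked 14, takes VC(E)=(0, 0, 0, 4) under max, adds 1 for T3 → (0, 0, 0, 5)
target: VC(F) = (0, 1, 0, 3)

(0, 1, 0, 3)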